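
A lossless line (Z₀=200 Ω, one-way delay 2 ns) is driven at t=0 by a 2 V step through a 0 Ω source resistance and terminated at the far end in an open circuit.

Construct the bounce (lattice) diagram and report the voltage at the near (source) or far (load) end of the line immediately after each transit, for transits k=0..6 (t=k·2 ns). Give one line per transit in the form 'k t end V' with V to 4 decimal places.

0 0 source 2.0000
1 2 load 4.0000
2 4 source 2.0000
3 6 load 0.0000
4 8 source 2.0000
5 10 load 4.0000
6 12 source 2.0000

Γ_L=1.000000, Γ_S=-1.000000; launch V₁=2·200/200=2.000000
k=0 src: V=2.0000
k=1 load: inc=2.000000, refl=2.000000·1.000000=2.0000; V=0.000000+2.000000+2.000000=4.0000
k=2 src: inc=2.000000, refl=2.000000·-1.000000=-2.0000; V=2.000000+2.000000+-2.000000=2.0000
k=3 load: inc=-2.000000, refl=-2.000000·1.000000=-2.0000; V=4.000000+-2.000000+-2.000000=0.0000
k=4 src: inc=-2.000000, refl=-2.000000·-1.000000=2.0000; V=2.000000+-2.000000+2.000000=2.0000
k=5 load: inc=2.000000, refl=2.000000·1.000000=2.0000; V=0.000000+2.000000+2.000000=4.0000
k=6 src: inc=2.000000, refl=2.000000·-1.000000=-2.0000; V=2.000000+2.000000+-2.000000=2.0000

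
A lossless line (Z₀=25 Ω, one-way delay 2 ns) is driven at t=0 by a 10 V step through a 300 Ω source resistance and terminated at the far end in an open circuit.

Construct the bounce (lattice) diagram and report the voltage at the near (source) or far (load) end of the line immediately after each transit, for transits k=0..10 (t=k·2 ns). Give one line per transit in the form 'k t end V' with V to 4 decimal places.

0 0 source 0.7692
1 2 load 1.5385
2 4 source 2.1893
3 6 load 2.8402
4 8 source 3.3910
5 10 load 3.9417
6 12 source 4.4078
7 14 load 4.8738
8 16 source 5.2681
9 18 load 5.6624
10 20 source 5.9961

Γ_L=1.000000, Γ_S=0.846154; launch V₁=10·25/325=0.769231
k=0 src: V=0.7692
k=1 load: inc=0.769231, refl=0.769231·1.000000=0.7692; V=0.000000+0.769231+0.769231=1.5385
k=2 src: inc=0.769231, refl=0.769231·0.846154=0.6509; V=0.769231+0.769231+0.650888=2.1893
k=3 load: inc=0.650888, refl=0.650888·1.000000=0.6509; V=1.538462+0.650888+0.650888=2.8402
k=4 src: inc=0.650888, refl=0.650888·0.846154=0.5508; V=2.189349+0.650888+0.550751=3.3910
k=5 load: inc=0.550751, refl=0.550751·1.000000=0.5508; V=2.840237+0.550751+0.550751=3.9417
k=6 src: inc=0.550751, refl=0.550751·0.846154=0.4660; V=3.390988+0.550751+0.466020=4.4078
k=7 load: inc=0.466020, refl=0.466020·1.000000=0.4660; V=3.941739+0.466020+0.466020=4.8738
k=8 src: inc=0.466020, refl=0.466020·0.846154=0.3943; V=4.407759+0.466020+0.394325=5.2681
k=9 load: inc=0.394325, refl=0.394325·1.000000=0.3943; V=4.873779+0.394325+0.394325=5.6624
k=10 src: inc=0.394325, refl=0.394325·0.846154=0.3337; V=5.268104+0.394325+0.333659=5.9961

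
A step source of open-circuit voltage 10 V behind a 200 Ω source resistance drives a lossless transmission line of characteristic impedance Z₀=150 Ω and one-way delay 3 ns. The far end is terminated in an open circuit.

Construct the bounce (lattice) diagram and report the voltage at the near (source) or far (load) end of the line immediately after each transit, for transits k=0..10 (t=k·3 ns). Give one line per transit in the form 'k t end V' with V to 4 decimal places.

0 0 source 4.2857
1 3 load 8.5714
2 6 source 9.1837
3 9 load 9.7959
4 12 source 9.8834
5 15 load 9.9708
6 18 source 9.9833
7 21 load 9.9958
8 24 source 9.9976
9 27 load 9.9994
10 30 source 9.9997

Γ_L=1.000000, Γ_S=0.142857; launch V₁=10·150/350=4.285714
k=0 src: V=4.2857
k=1 load: inc=4.285714, refl=4.285714·1.000000=4.2857; V=0.000000+4.285714+4.285714=8.5714
k=2 src: inc=4.285714, refl=4.285714·0.142857=0.6122; V=4.285714+4.285714+0.612245=9.1837
k=3 load: inc=0.612245, refl=0.612245·1.000000=0.6122; V=8.571429+0.612245+0.612245=9.7959
k=4 src: inc=0.612245, refl=0.612245·0.142857=0.0875; V=9.183673+0.612245+0.087464=9.8834
k=5 load: inc=0.087464, refl=0.087464·1.000000=0.0875; V=9.795918+0.087464+0.087464=9.9708
k=6 src: inc=0.087464, refl=0.087464·0.142857=0.0125; V=9.883382+0.087464+0.012495=9.9833
k=7 load: inc=0.012495, refl=0.012495·1.000000=0.0125; V=9.970845+0.012495+0.012495=9.9958
k=8 src: inc=0.012495, refl=0.012495·0.142857=0.0018; V=9.983340+0.012495+0.001785=9.9976
k=9 load: inc=0.001785, refl=0.001785·1.000000=0.0018; V=9.995835+0.001785+0.001785=9.9994
k=10 src: inc=0.001785, refl=0.001785·0.142857=0.0003; V=9.997620+0.001785+0.000255=9.9997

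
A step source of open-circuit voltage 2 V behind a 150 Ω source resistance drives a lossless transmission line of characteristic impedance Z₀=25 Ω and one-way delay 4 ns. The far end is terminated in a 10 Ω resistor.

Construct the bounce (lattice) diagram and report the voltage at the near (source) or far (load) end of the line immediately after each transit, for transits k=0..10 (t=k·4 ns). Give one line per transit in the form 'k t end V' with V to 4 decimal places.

Γ_L=-0.428571, Γ_S=0.714286; launch V₁=2·25/175=0.285714
k=0 src: V=0.2857
k=1 load: inc=0.285714, refl=0.285714·-0.428571=-0.1224; V=0.000000+0.285714+-0.122449=0.1633
k=2 src: inc=-0.122449, refl=-0.122449·0.714286=-0.0875; V=0.285714+-0.122449+-0.087464=0.0758
k=3 load: inc=-0.087464, refl=-0.087464·-0.428571=0.0375; V=0.163265+-0.087464+0.037484=0.1133
k=4 src: inc=0.037484, refl=0.037484·0.714286=0.0268; V=0.075802+0.037484+0.026775=0.1401
k=5 load: inc=0.026775, refl=0.026775·-0.428571=-0.0115; V=0.113286+0.026775+-0.011475=0.1286
k=6 src: inc=-0.011475, refl=-0.011475·0.714286=-0.0082; V=0.140061+-0.011475+-0.008196=0.1204
k=7 load: inc=-0.008196, refl=-0.008196·-0.428571=0.0035; V=0.128586+-0.008196+0.003513=0.1239
k=8 src: inc=0.003513, refl=0.003513·0.714286=0.0025; V=0.120390+0.003513+0.002509=0.1264
k=9 load: inc=0.002509, refl=0.002509·-0.428571=-0.0011; V=0.123902+0.002509+-0.001075=0.1253
k=10 src: inc=-0.001075, refl=-0.001075·0.714286=-0.0008; V=0.126411+-0.001075+-0.000768=0.1246

0 0 source 0.2857
1 4 load 0.1633
2 8 source 0.0758
3 12 load 0.1133
4 16 source 0.1401
5 20 load 0.1286
6 24 source 0.1204
7 28 load 0.1239
8 32 source 0.1264
9 36 load 0.1253
10 40 source 0.1246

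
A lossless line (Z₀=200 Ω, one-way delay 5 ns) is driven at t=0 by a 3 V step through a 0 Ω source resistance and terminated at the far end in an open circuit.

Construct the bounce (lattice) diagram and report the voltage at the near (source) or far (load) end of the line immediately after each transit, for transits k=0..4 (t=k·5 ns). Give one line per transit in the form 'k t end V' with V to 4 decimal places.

0 0 source 3.0000
1 5 load 6.0000
2 10 source 3.0000
3 15 load 0.0000
4 20 source 3.0000

Γ_L=1.000000, Γ_S=-1.000000; launch V₁=3·200/200=3.000000
k=0 src: V=3.0000
k=1 load: inc=3.000000, refl=3.000000·1.000000=3.0000; V=0.000000+3.000000+3.000000=6.0000
k=2 src: inc=3.000000, refl=3.000000·-1.000000=-3.0000; V=3.000000+3.000000+-3.000000=3.0000
k=3 load: inc=-3.000000, refl=-3.000000·1.000000=-3.0000; V=6.000000+-3.000000+-3.000000=0.0000
k=4 src: inc=-3.000000, refl=-3.000000·-1.000000=3.0000; V=3.000000+-3.000000+3.000000=3.0000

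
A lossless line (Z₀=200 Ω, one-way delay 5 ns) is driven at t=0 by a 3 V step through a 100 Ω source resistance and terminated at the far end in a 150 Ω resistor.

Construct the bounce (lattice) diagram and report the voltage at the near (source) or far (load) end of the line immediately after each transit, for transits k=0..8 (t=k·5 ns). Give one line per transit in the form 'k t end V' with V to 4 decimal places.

Γ_L=-0.142857, Γ_S=-0.333333; launch V₁=3·200/300=2.000000
k=0 src: V=2.0000
k=1 load: inc=2.000000, refl=2.000000·-0.142857=-0.2857; V=0.000000+2.000000+-0.285714=1.7143
k=2 src: inc=-0.285714, refl=-0.285714·-0.333333=0.0952; V=2.000000+-0.285714+0.095238=1.8095
k=3 load: inc=0.095238, refl=0.095238·-0.142857=-0.0136; V=1.714286+0.095238+-0.013605=1.7959
k=4 src: inc=-0.013605, refl=-0.013605·-0.333333=0.0045; V=1.809524+-0.013605+0.004535=1.8005
k=5 load: inc=0.004535, refl=0.004535·-0.142857=-0.0006; V=1.795918+0.004535+-0.000648=1.7998
k=6 src: inc=-0.000648, refl=-0.000648·-0.333333=0.0002; V=1.800454+-0.000648+0.000216=1.8000
k=7 load: inc=0.000216, refl=0.000216·-0.142857=-0.0000; V=1.799806+0.000216+-0.000031=1.8000
k=8 src: inc=-0.000031, refl=-0.000031·-0.333333=0.0000; V=1.800022+-0.000031+0.000010=1.8000

0 0 source 2.0000
1 5 load 1.7143
2 10 source 1.8095
3 15 load 1.7959
4 20 source 1.8005
5 25 load 1.7998
6 30 source 1.8000
7 35 load 1.8000
8 40 source 1.8000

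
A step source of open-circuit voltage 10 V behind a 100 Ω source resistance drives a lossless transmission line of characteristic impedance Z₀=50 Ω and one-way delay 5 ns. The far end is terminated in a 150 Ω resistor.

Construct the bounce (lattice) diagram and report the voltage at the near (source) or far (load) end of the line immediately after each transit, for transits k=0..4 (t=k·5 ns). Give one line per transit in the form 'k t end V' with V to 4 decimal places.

Γ_L=0.500000, Γ_S=0.333333; launch V₁=10·50/150=3.333333
k=0 src: V=3.3333
k=1 load: inc=3.333333, refl=3.333333·0.500000=1.6667; V=0.000000+3.333333+1.666667=5.0000
k=2 src: inc=1.666667, refl=1.666667·0.333333=0.5556; V=3.333333+1.666667+0.555556=5.5556
k=3 load: inc=0.555556, refl=0.555556·0.500000=0.2778; V=5.000000+0.555556+0.277778=5.8333
k=4 src: inc=0.277778, refl=0.277778·0.333333=0.0926; V=5.555556+0.277778+0.092593=5.9259

0 0 source 3.3333
1 5 load 5.0000
2 10 source 5.5556
3 15 load 5.8333
4 20 source 5.9259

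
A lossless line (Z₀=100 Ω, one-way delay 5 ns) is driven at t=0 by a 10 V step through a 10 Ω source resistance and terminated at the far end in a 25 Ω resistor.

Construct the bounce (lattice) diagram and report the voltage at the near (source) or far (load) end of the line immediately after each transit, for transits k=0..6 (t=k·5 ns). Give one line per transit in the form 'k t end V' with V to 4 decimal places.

Γ_L=-0.600000, Γ_S=-0.818182; launch V₁=10·100/110=9.090909
k=0 src: V=9.0909
k=1 load: inc=9.090909, refl=9.090909·-0.600000=-5.4545; V=0.000000+9.090909+-5.454545=3.6364
k=2 src: inc=-5.454545, refl=-5.454545·-0.818182=4.4628; V=9.090909+-5.454545+4.462810=8.0992
k=3 load: inc=4.462810, refl=4.462810·-0.600000=-2.6777; V=3.636364+4.462810+-2.677686=5.4215
k=4 src: inc=-2.677686, refl=-2.677686·-0.818182=2.1908; V=8.099174+-2.677686+2.190834=7.6123
k=5 load: inc=2.190834, refl=2.190834·-0.600000=-1.3145; V=5.421488+2.190834+-1.314500=6.2978
k=6 src: inc=-1.314500, refl=-1.314500·-0.818182=1.0755; V=7.612322+-1.314500+1.075500=7.3733

0 0 source 9.0909
1 5 load 3.6364
2 10 source 8.0992
3 15 load 5.4215
4 20 source 7.6123
5 25 load 6.2978
6 30 source 7.3733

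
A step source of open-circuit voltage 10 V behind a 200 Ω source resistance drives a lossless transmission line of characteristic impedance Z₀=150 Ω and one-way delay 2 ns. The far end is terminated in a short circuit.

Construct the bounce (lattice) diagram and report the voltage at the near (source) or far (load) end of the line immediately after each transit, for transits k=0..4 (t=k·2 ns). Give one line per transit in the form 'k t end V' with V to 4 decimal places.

Γ_L=-1.000000, Γ_S=0.142857; launch V₁=10·150/350=4.285714
k=0 src: V=4.2857
k=1 load: inc=4.285714, refl=4.285714·-1.000000=-4.2857; V=0.000000+4.285714+-4.285714=0.0000
k=2 src: inc=-4.285714, refl=-4.285714·0.142857=-0.6122; V=4.285714+-4.285714+-0.612245=-0.6122
k=3 load: inc=-0.612245, refl=-0.612245·-1.000000=0.6122; V=0.000000+-0.612245+0.612245=0.0000
k=4 src: inc=0.612245, refl=0.612245·0.142857=0.0875; V=-0.612245+0.612245+0.087464=0.0875

0 0 source 4.2857
1 2 load 0.0000
2 4 source -0.6122
3 6 load 0.0000
4 8 source 0.0875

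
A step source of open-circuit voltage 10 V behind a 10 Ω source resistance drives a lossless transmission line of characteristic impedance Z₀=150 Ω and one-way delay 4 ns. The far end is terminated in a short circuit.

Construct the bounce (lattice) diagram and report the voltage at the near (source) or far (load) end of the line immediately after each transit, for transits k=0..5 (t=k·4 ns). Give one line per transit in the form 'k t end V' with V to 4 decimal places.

0 0 source 9.3750
1 4 load 0.0000
2 8 source 8.2031
3 12 load 0.0000
4 16 source 7.1777
5 20 load 0.0000

Γ_L=-1.000000, Γ_S=-0.875000; launch V₁=10·150/160=9.375000
k=0 src: V=9.3750
k=1 load: inc=9.375000, refl=9.375000·-1.000000=-9.3750; V=0.000000+9.375000+-9.375000=0.0000
k=2 src: inc=-9.375000, refl=-9.375000·-0.875000=8.2031; V=9.375000+-9.375000+8.203125=8.2031
k=3 load: inc=8.203125, refl=8.203125·-1.000000=-8.2031; V=0.000000+8.203125+-8.203125=0.0000
k=4 src: inc=-8.203125, refl=-8.203125·-0.875000=7.1777; V=8.203125+-8.203125+7.177734=7.1777
k=5 load: inc=7.177734, refl=7.177734·-1.000000=-7.1777; V=0.000000+7.177734+-7.177734=0.0000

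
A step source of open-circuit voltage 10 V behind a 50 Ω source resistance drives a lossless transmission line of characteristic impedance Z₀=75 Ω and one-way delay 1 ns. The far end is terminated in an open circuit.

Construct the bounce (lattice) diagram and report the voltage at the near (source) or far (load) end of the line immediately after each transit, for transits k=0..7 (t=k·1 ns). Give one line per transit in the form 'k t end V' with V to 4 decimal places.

0 0 source 6.0000
1 1 load 12.0000
2 2 source 10.8000
3 3 load 9.6000
4 4 source 9.8400
5 5 load 10.0800
6 6 source 10.0320
7 7 load 9.9840

Γ_L=1.000000, Γ_S=-0.200000; launch V₁=10·75/125=6.000000
k=0 src: V=6.0000
k=1 load: inc=6.000000, refl=6.000000·1.000000=6.0000; V=0.000000+6.000000+6.000000=12.0000
k=2 src: inc=6.000000, refl=6.000000·-0.200000=-1.2000; V=6.000000+6.000000+-1.200000=10.8000
k=3 load: inc=-1.200000, refl=-1.200000·1.000000=-1.2000; V=12.000000+-1.200000+-1.200000=9.6000
k=4 src: inc=-1.200000, refl=-1.200000·-0.200000=0.2400; V=10.800000+-1.200000+0.240000=9.8400
k=5 load: inc=0.240000, refl=0.240000·1.000000=0.2400; V=9.600000+0.240000+0.240000=10.0800
k=6 src: inc=0.240000, refl=0.240000·-0.200000=-0.0480; V=9.840000+0.240000+-0.048000=10.0320
k=7 load: inc=-0.048000, refl=-0.048000·1.000000=-0.0480; V=10.080000+-0.048000+-0.048000=9.9840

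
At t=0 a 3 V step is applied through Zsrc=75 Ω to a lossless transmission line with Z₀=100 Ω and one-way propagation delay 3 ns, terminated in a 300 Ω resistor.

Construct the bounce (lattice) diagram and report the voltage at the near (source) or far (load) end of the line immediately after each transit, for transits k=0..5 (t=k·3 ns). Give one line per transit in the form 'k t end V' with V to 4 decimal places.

Γ_L=0.500000, Γ_S=-0.142857; launch V₁=3·100/175=1.714286
k=0 src: V=1.7143
k=1 load: inc=1.714286, refl=1.714286·0.500000=0.8571; V=0.000000+1.714286+0.857143=2.5714
k=2 src: inc=0.857143, refl=0.857143·-0.142857=-0.1224; V=1.714286+0.857143+-0.122449=2.4490
k=3 load: inc=-0.122449, refl=-0.122449·0.500000=-0.0612; V=2.571429+-0.122449+-0.061224=2.3878
k=4 src: inc=-0.061224, refl=-0.061224·-0.142857=0.0087; V=2.448980+-0.061224+0.008746=2.3965
k=5 load: inc=0.008746, refl=0.008746·0.500000=0.0044; V=2.387755+0.008746+0.004373=2.4009

0 0 source 1.7143
1 3 load 2.5714
2 6 source 2.4490
3 9 load 2.3878
4 12 source 2.3965
5 15 load 2.4009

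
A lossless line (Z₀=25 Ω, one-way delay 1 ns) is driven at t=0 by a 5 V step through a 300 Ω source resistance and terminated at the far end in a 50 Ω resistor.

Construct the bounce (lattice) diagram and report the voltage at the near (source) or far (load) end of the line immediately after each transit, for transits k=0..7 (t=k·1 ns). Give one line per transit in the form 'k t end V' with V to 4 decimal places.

Γ_L=0.333333, Γ_S=0.846154; launch V₁=5·25/325=0.384615
k=0 src: V=0.3846
k=1 load: inc=0.384615, refl=0.384615·0.333333=0.1282; V=0.000000+0.384615+0.128205=0.5128
k=2 src: inc=0.128205, refl=0.128205·0.846154=0.1085; V=0.384615+0.128205+0.108481=0.6213
k=3 load: inc=0.108481, refl=0.108481·0.333333=0.0362; V=0.512821+0.108481+0.036160=0.6575
k=4 src: inc=0.036160, refl=0.036160·0.846154=0.0306; V=0.621302+0.036160+0.030597=0.6881
k=5 load: inc=0.030597, refl=0.030597·0.333333=0.0102; V=0.657462+0.030597+0.010199=0.6983
k=6 src: inc=0.010199, refl=0.010199·0.846154=0.0086; V=0.688059+0.010199+0.008630=0.7069
k=7 load: inc=0.008630, refl=0.008630·0.333333=0.0029; V=0.698259+0.008630+0.002877=0.7098

0 0 source 0.3846
1 1 load 0.5128
2 2 source 0.6213
3 3 load 0.6575
4 4 source 0.6881
5 5 load 0.6983
6 6 source 0.7069
7 7 load 0.7098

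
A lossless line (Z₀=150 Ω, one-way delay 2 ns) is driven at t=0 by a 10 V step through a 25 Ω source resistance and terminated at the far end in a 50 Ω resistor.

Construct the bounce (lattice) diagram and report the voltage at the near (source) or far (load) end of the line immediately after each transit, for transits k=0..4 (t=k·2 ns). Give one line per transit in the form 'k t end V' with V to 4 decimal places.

0 0 source 8.5714
1 2 load 4.2857
2 4 source 7.3469
3 6 load 5.8163
4 8 source 6.9096

Γ_L=-0.500000, Γ_S=-0.714286; launch V₁=10·150/175=8.571429
k=0 src: V=8.5714
k=1 load: inc=8.571429, refl=8.571429·-0.500000=-4.2857; V=0.000000+8.571429+-4.285714=4.2857
k=2 src: inc=-4.285714, refl=-4.285714·-0.714286=3.0612; V=8.571429+-4.285714+3.061224=7.3469
k=3 load: inc=3.061224, refl=3.061224·-0.500000=-1.5306; V=4.285714+3.061224+-1.530612=5.8163
k=4 src: inc=-1.530612, refl=-1.530612·-0.714286=1.0933; V=7.346939+-1.530612+1.093294=6.9096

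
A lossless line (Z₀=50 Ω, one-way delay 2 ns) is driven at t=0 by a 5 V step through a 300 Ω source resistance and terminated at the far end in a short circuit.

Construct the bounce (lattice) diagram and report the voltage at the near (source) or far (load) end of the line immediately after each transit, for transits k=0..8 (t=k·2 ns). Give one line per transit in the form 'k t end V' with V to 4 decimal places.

0 0 source 0.7143
1 2 load 0.0000
2 4 source -0.5102
3 6 load 0.0000
4 8 source 0.3644
5 10 load 0.0000
6 12 source -0.2603
7 14 load 0.0000
8 16 source 0.1859

Γ_L=-1.000000, Γ_S=0.714286; launch V₁=5·50/350=0.714286
k=0 src: V=0.7143
k=1 load: inc=0.714286, refl=0.714286·-1.000000=-0.7143; V=0.000000+0.714286+-0.714286=0.0000
k=2 src: inc=-0.714286, refl=-0.714286·0.714286=-0.5102; V=0.714286+-0.714286+-0.510204=-0.5102
k=3 load: inc=-0.510204, refl=-0.510204·-1.000000=0.5102; V=0.000000+-0.510204+0.510204=0.0000
k=4 src: inc=0.510204, refl=0.510204·0.714286=0.3644; V=-0.510204+0.510204+0.364431=0.3644
k=5 load: inc=0.364431, refl=0.364431·-1.000000=-0.3644; V=0.000000+0.364431+-0.364431=0.0000
k=6 src: inc=-0.364431, refl=-0.364431·0.714286=-0.2603; V=0.364431+-0.364431+-0.260308=-0.2603
k=7 load: inc=-0.260308, refl=-0.260308·-1.000000=0.2603; V=0.000000+-0.260308+0.260308=0.0000
k=8 src: inc=0.260308, refl=0.260308·0.714286=0.1859; V=-0.260308+0.260308+0.185934=0.1859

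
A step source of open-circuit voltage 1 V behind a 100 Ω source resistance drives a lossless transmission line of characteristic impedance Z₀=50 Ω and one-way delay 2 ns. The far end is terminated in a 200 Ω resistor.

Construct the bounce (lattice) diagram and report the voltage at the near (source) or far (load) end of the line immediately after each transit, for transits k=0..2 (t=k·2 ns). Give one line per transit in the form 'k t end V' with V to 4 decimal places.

Γ_L=0.600000, Γ_S=0.333333; launch V₁=1·50/150=0.333333
k=0 src: V=0.3333
k=1 load: inc=0.333333, refl=0.333333·0.600000=0.2000; V=0.000000+0.333333+0.200000=0.5333
k=2 src: inc=0.200000, refl=0.200000·0.333333=0.0667; V=0.333333+0.200000+0.066667=0.6000

0 0 source 0.3333
1 2 load 0.5333
2 4 source 0.6000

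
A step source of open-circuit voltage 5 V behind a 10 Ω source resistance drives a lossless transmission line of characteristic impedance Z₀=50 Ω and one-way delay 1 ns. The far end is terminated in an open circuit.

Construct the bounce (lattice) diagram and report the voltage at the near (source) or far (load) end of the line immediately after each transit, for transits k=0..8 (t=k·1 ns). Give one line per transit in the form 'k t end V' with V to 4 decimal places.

Γ_L=1.000000, Γ_S=-0.666667; launch V₁=5·50/60=4.166667
k=0 src: V=4.1667
k=1 load: inc=4.166667, refl=4.166667·1.000000=4.1667; V=0.000000+4.166667+4.166667=8.3333
k=2 src: inc=4.166667, refl=4.166667·-0.666667=-2.7778; V=4.166667+4.166667+-2.777778=5.5556
k=3 load: inc=-2.777778, refl=-2.777778·1.000000=-2.7778; V=8.333333+-2.777778+-2.777778=2.7778
k=4 src: inc=-2.777778, refl=-2.777778·-0.666667=1.8519; V=5.555556+-2.777778+1.851852=4.6296
k=5 load: inc=1.851852, refl=1.851852·1.000000=1.8519; V=2.777778+1.851852+1.851852=6.4815
k=6 src: inc=1.851852, refl=1.851852·-0.666667=-1.2346; V=4.629630+1.851852+-1.234568=5.2469
k=7 load: inc=-1.234568, refl=-1.234568·1.000000=-1.2346; V=6.481481+-1.234568+-1.234568=4.0123
k=8 src: inc=-1.234568, refl=-1.234568·-0.666667=0.8230; V=5.246914+-1.234568+0.823045=4.8354

0 0 source 4.1667
1 1 load 8.3333
2 2 source 5.5556
3 3 load 2.7778
4 4 source 4.6296
5 5 load 6.4815
6 6 source 5.2469
7 7 load 4.0123
8 8 source 4.8354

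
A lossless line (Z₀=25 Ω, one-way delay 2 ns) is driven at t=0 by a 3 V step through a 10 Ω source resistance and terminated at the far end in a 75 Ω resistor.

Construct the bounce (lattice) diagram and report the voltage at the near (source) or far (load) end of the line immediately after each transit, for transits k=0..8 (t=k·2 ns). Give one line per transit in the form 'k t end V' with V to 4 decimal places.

0 0 source 2.1429
1 2 load 3.2143
2 4 source 2.7551
3 6 load 2.5255
4 8 source 2.6239
5 10 load 2.6731
6 12 source 2.6520
7 14 load 2.6415
8 16 source 2.6460

Γ_L=0.500000, Γ_S=-0.428571; launch V₁=3·25/35=2.142857
k=0 src: V=2.1429
k=1 load: inc=2.142857, refl=2.142857·0.500000=1.0714; V=0.000000+2.142857+1.071429=3.2143
k=2 src: inc=1.071429, refl=1.071429·-0.428571=-0.4592; V=2.142857+1.071429+-0.459184=2.7551
k=3 load: inc=-0.459184, refl=-0.459184·0.500000=-0.2296; V=3.214286+-0.459184+-0.229592=2.5255
k=4 src: inc=-0.229592, refl=-0.229592·-0.428571=0.0984; V=2.755102+-0.229592+0.098397=2.6239
k=5 load: inc=0.098397, refl=0.098397·0.500000=0.0492; V=2.525510+0.098397+0.049198=2.6731
k=6 src: inc=0.049198, refl=0.049198·-0.428571=-0.0211; V=2.623907+0.049198+-0.021085=2.6520
k=7 load: inc=-0.021085, refl=-0.021085·0.500000=-0.0105; V=2.673105+-0.021085+-0.010542=2.6415
k=8 src: inc=-0.010542, refl=-0.010542·-0.428571=0.0045; V=2.652020+-0.010542+0.004518=2.6460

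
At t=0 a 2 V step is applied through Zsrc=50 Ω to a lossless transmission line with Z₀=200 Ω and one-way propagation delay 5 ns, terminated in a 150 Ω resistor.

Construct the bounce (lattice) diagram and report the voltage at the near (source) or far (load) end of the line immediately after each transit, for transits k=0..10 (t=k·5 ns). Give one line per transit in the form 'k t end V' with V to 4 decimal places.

0 0 source 1.6000
1 5 load 1.3714
2 10 source 1.5086
3 15 load 1.4890
4 20 source 1.5007
5 25 load 1.4991
6 30 source 1.5001
7 35 load 1.4999
8 40 source 1.5000
9 45 load 1.5000
10 50 source 1.5000

Γ_L=-0.142857, Γ_S=-0.600000; launch V₁=2·200/250=1.600000
k=0 src: V=1.6000
k=1 load: inc=1.600000, refl=1.600000·-0.142857=-0.2286; V=0.000000+1.600000+-0.228571=1.3714
k=2 src: inc=-0.228571, refl=-0.228571·-0.600000=0.1371; V=1.600000+-0.228571+0.137143=1.5086
k=3 load: inc=0.137143, refl=0.137143·-0.142857=-0.0196; V=1.371429+0.137143+-0.019592=1.4890
k=4 src: inc=-0.019592, refl=-0.019592·-0.600000=0.0118; V=1.508571+-0.019592+0.011755=1.5007
k=5 load: inc=0.011755, refl=0.011755·-0.142857=-0.0017; V=1.488980+0.011755+-0.001679=1.4991
k=6 src: inc=-0.001679, refl=-0.001679·-0.600000=0.0010; V=1.500735+-0.001679+0.001008=1.5001
k=7 load: inc=0.001008, refl=0.001008·-0.142857=-0.0001; V=1.499055+0.001008+-0.000144=1.4999
k=8 src: inc=-0.000144, refl=-0.000144·-0.600000=0.0001; V=1.500063+-0.000144+0.000086=1.5000
k=9 load: inc=0.000086, refl=0.000086·-0.142857=-0.0000; V=1.499919+0.000086+-0.000012=1.5000
k=10 src: inc=-0.000012, refl=-0.000012·-0.600000=0.0000; V=1.500005+-0.000012+0.000007=1.5000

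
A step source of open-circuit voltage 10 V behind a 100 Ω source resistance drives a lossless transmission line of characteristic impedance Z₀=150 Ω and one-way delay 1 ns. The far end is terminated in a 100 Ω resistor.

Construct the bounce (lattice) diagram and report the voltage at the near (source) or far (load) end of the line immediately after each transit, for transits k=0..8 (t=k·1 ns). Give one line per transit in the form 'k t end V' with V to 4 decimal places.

0 0 source 6.0000
1 1 load 4.8000
2 2 source 5.0400
3 3 load 4.9920
4 4 source 5.0016
5 5 load 4.9997
6 6 source 5.0001
7 7 load 5.0000
8 8 source 5.0000

Γ_L=-0.200000, Γ_S=-0.200000; launch V₁=10·150/250=6.000000
k=0 src: V=6.0000
k=1 load: inc=6.000000, refl=6.000000·-0.200000=-1.2000; V=0.000000+6.000000+-1.200000=4.8000
k=2 src: inc=-1.200000, refl=-1.200000·-0.200000=0.2400; V=6.000000+-1.200000+0.240000=5.0400
k=3 load: inc=0.240000, refl=0.240000·-0.200000=-0.0480; V=4.800000+0.240000+-0.048000=4.9920
k=4 src: inc=-0.048000, refl=-0.048000·-0.200000=0.0096; V=5.040000+-0.048000+0.009600=5.0016
k=5 load: inc=0.009600, refl=0.009600·-0.200000=-0.0019; V=4.992000+0.009600+-0.001920=4.9997
k=6 src: inc=-0.001920, refl=-0.001920·-0.200000=0.0004; V=5.001600+-0.001920+0.000384=5.0001
k=7 load: inc=0.000384, refl=0.000384·-0.200000=-0.0001; V=4.999680+0.000384+-0.000077=5.0000
k=8 src: inc=-0.000077, refl=-0.000077·-0.200000=0.0000; V=5.000064+-0.000077+0.000015=5.0000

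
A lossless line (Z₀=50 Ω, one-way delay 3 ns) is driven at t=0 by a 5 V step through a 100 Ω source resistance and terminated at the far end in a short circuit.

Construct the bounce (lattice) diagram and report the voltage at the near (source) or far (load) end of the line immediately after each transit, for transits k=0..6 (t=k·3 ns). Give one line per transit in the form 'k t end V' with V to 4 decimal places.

0 0 source 1.6667
1 3 load 0.0000
2 6 source -0.5556
3 9 load 0.0000
4 12 source 0.1852
5 15 load 0.0000
6 18 source -0.0617

Γ_L=-1.000000, Γ_S=0.333333; launch V₁=5·50/150=1.666667
k=0 src: V=1.6667
k=1 load: inc=1.666667, refl=1.666667·-1.000000=-1.6667; V=0.000000+1.666667+-1.666667=0.0000
k=2 src: inc=-1.666667, refl=-1.666667·0.333333=-0.5556; V=1.666667+-1.666667+-0.555556=-0.5556
k=3 load: inc=-0.555556, refl=-0.555556·-1.000000=0.5556; V=0.000000+-0.555556+0.555556=0.0000
k=4 src: inc=0.555556, refl=0.555556·0.333333=0.1852; V=-0.555556+0.555556+0.185185=0.1852
k=5 load: inc=0.185185, refl=0.185185·-1.000000=-0.1852; V=0.000000+0.185185+-0.185185=0.0000
k=6 src: inc=-0.185185, refl=-0.185185·0.333333=-0.0617; V=0.185185+-0.185185+-0.061728=-0.0617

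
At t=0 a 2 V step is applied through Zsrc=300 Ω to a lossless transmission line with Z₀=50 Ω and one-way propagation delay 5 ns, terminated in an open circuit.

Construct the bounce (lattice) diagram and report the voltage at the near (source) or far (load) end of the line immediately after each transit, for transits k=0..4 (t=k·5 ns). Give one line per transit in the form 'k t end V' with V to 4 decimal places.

Γ_L=1.000000, Γ_S=0.714286; launch V₁=2·50/350=0.285714
k=0 src: V=0.2857
k=1 load: inc=0.285714, refl=0.285714·1.000000=0.2857; V=0.000000+0.285714+0.285714=0.5714
k=2 src: inc=0.285714, refl=0.285714·0.714286=0.2041; V=0.285714+0.285714+0.204082=0.7755
k=3 load: inc=0.204082, refl=0.204082·1.000000=0.2041; V=0.571429+0.204082+0.204082=0.9796
k=4 src: inc=0.204082, refl=0.204082·0.714286=0.1458; V=0.775510+0.204082+0.145773=1.1254

0 0 source 0.2857
1 5 load 0.5714
2 10 source 0.7755
3 15 load 0.9796
4 20 source 1.1254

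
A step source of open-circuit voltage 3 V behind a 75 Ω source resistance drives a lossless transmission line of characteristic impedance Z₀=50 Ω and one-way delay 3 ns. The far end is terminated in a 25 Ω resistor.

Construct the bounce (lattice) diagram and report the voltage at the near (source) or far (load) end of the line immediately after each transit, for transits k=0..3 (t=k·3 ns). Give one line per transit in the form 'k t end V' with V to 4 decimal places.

0 0 source 1.2000
1 3 load 0.8000
2 6 source 0.7200
3 9 load 0.7467

Γ_L=-0.333333, Γ_S=0.200000; launch V₁=3·50/125=1.200000
k=0 src: V=1.2000
k=1 load: inc=1.200000, refl=1.200000·-0.333333=-0.4000; V=0.000000+1.200000+-0.400000=0.8000
k=2 src: inc=-0.400000, refl=-0.400000·0.200000=-0.0800; V=1.200000+-0.400000+-0.080000=0.7200
k=3 load: inc=-0.080000, refl=-0.080000·-0.333333=0.0267; V=0.800000+-0.080000+0.026667=0.7467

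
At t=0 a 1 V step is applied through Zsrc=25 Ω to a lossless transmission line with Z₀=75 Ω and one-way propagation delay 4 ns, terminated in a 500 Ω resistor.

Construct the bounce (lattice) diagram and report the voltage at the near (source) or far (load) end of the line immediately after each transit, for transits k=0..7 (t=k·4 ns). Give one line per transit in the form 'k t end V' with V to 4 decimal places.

0 0 source 0.7500
1 4 load 1.3043
2 8 source 1.0272
3 12 load 0.8223
4 16 source 0.9247
5 20 load 1.0005
6 24 source 0.9626
7 28 load 0.9346

Γ_L=0.739130, Γ_S=-0.500000; launch V₁=1·75/100=0.750000
k=0 src: V=0.7500
k=1 load: inc=0.750000, refl=0.750000·0.739130=0.5543; V=0.000000+0.750000+0.554348=1.3043
k=2 src: inc=0.554348, refl=0.554348·-0.500000=-0.2772; V=0.750000+0.554348+-0.277174=1.0272
k=3 load: inc=-0.277174, refl=-0.277174·0.739130=-0.2049; V=1.304348+-0.277174+-0.204868=0.8223
k=4 src: inc=-0.204868, refl=-0.204868·-0.500000=0.1024; V=1.027174+-0.204868+0.102434=0.9247
k=5 load: inc=0.102434, refl=0.102434·0.739130=0.0757; V=0.822306+0.102434+0.075712=1.0005
k=6 src: inc=0.075712, refl=0.075712·-0.500000=-0.0379; V=0.924740+0.075712+-0.037856=0.9626
k=7 load: inc=-0.037856, refl=-0.037856·0.739130=-0.0280; V=1.000452+-0.037856+-0.027981=0.9346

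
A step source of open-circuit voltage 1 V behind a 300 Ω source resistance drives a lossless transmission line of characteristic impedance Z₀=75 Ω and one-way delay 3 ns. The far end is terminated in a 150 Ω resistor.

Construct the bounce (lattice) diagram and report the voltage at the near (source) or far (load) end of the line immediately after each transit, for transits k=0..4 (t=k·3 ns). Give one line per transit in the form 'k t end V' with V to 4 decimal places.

0 0 source 0.2000
1 3 load 0.2667
2 6 source 0.3067
3 9 load 0.3200
4 12 source 0.3280

Γ_L=0.333333, Γ_S=0.600000; launch V₁=1·75/375=0.200000
k=0 src: V=0.2000
k=1 load: inc=0.200000, refl=0.200000·0.333333=0.0667; V=0.000000+0.200000+0.066667=0.2667
k=2 src: inc=0.066667, refl=0.066667·0.600000=0.0400; V=0.200000+0.066667+0.040000=0.3067
k=3 load: inc=0.040000, refl=0.040000·0.333333=0.0133; V=0.266667+0.040000+0.013333=0.3200
k=4 src: inc=0.013333, refl=0.013333·0.600000=0.0080; V=0.306667+0.013333+0.008000=0.3280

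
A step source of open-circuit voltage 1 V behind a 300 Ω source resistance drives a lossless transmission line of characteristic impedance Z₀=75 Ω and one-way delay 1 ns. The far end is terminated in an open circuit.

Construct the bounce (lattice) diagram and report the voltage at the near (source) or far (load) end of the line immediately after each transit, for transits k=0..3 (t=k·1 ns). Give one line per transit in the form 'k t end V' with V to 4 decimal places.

Γ_L=1.000000, Γ_S=0.600000; launch V₁=1·75/375=0.200000
k=0 src: V=0.2000
k=1 load: inc=0.200000, refl=0.200000·1.000000=0.2000; V=0.000000+0.200000+0.200000=0.4000
k=2 src: inc=0.200000, refl=0.200000·0.600000=0.1200; V=0.200000+0.200000+0.120000=0.5200
k=3 load: inc=0.120000, refl=0.120000·1.000000=0.1200; V=0.400000+0.120000+0.120000=0.6400

0 0 source 0.2000
1 1 load 0.4000
2 2 source 0.5200
3 3 load 0.6400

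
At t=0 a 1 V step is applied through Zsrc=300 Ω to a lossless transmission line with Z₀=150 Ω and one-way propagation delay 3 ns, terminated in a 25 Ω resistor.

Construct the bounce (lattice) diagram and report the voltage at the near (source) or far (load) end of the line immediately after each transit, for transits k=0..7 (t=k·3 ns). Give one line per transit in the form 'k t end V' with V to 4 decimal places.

Γ_L=-0.714286, Γ_S=0.333333; launch V₁=1·150/450=0.333333
k=0 src: V=0.3333
k=1 load: inc=0.333333, refl=0.333333·-0.714286=-0.2381; V=0.000000+0.333333+-0.238095=0.0952
k=2 src: inc=-0.238095, refl=-0.238095·0.333333=-0.0794; V=0.333333+-0.238095+-0.079365=0.0159
k=3 load: inc=-0.079365, refl=-0.079365·-0.714286=0.0567; V=0.095238+-0.079365+0.056689=0.0726
k=4 src: inc=0.056689, refl=0.056689·0.333333=0.0189; V=0.015873+0.056689+0.018896=0.0915
k=5 load: inc=0.018896, refl=0.018896·-0.714286=-0.0135; V=0.072562+0.018896+-0.013497=0.0780
k=6 src: inc=-0.013497, refl=-0.013497·0.333333=-0.0045; V=0.091459+-0.013497+-0.004499=0.0735
k=7 load: inc=-0.004499, refl=-0.004499·-0.714286=0.0032; V=0.077961+-0.004499+0.003214=0.0767

0 0 source 0.3333
1 3 load 0.0952
2 6 source 0.0159
3 9 load 0.0726
4 12 source 0.0915
5 15 load 0.0780
6 18 source 0.0735
7 21 load 0.0767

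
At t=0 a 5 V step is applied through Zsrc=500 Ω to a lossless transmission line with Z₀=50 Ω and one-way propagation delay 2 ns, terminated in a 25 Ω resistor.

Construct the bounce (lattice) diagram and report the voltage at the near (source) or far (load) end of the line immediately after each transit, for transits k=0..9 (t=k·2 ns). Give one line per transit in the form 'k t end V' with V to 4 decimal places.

0 0 source 0.4545
1 2 load 0.3030
2 4 source 0.1791
3 6 load 0.2204
4 8 source 0.2542
5 10 load 0.2429
6 12 source 0.2337
7 14 load 0.2368
8 16 source 0.2393
9 18 load 0.2385

Γ_L=-0.333333, Γ_S=0.818182; launch V₁=5·50/550=0.454545
k=0 src: V=0.4545
k=1 load: inc=0.454545, refl=0.454545·-0.333333=-0.1515; V=0.000000+0.454545+-0.151515=0.3030
k=2 src: inc=-0.151515, refl=-0.151515·0.818182=-0.1240; V=0.454545+-0.151515+-0.123967=0.1791
k=3 load: inc=-0.123967, refl=-0.123967·-0.333333=0.0413; V=0.303030+-0.123967+0.041322=0.2204
k=4 src: inc=0.041322, refl=0.041322·0.818182=0.0338; V=0.179063+0.041322+0.033809=0.2542
k=5 load: inc=0.033809, refl=0.033809·-0.333333=-0.0113; V=0.220386+0.033809+-0.011270=0.2429
k=6 src: inc=-0.011270, refl=-0.011270·0.818182=-0.0092; V=0.254195+-0.011270+-0.009221=0.2337
k=7 load: inc=-0.009221, refl=-0.009221·-0.333333=0.0031; V=0.242925+-0.009221+0.003074=0.2368
k=8 src: inc=0.003074, refl=0.003074·0.818182=0.0025; V=0.233704+0.003074+0.002515=0.2393
k=9 load: inc=0.002515, refl=0.002515·-0.333333=-0.0008; V=0.236778+0.002515+-0.000838=0.2385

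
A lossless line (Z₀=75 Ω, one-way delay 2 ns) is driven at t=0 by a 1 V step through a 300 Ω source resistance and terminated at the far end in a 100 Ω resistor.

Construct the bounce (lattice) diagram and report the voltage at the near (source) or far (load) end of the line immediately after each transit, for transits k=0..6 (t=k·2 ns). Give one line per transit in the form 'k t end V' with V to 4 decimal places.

0 0 source 0.2000
1 2 load 0.2286
2 4 source 0.2457
3 6 load 0.2482
4 8 source 0.2496
5 10 load 0.2498
6 12 source 0.2500

Γ_L=0.142857, Γ_S=0.600000; launch V₁=1·75/375=0.200000
k=0 src: V=0.2000
k=1 load: inc=0.200000, refl=0.200000·0.142857=0.0286; V=0.000000+0.200000+0.028571=0.2286
k=2 src: inc=0.028571, refl=0.028571·0.600000=0.0171; V=0.200000+0.028571+0.017143=0.2457
k=3 load: inc=0.017143, refl=0.017143·0.142857=0.0024; V=0.228571+0.017143+0.002449=0.2482
k=4 src: inc=0.002449, refl=0.002449·0.600000=0.0015; V=0.245714+0.002449+0.001469=0.2496
k=5 load: inc=0.001469, refl=0.001469·0.142857=0.0002; V=0.248163+0.001469+0.000210=0.2498
k=6 src: inc=0.000210, refl=0.000210·0.600000=0.0001; V=0.249633+0.000210+0.000126=0.2500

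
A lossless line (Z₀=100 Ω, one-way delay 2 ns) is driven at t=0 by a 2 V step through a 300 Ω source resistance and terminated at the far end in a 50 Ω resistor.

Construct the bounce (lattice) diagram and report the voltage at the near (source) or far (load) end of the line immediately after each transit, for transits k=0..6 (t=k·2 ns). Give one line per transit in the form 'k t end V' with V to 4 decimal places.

Γ_L=-0.333333, Γ_S=0.500000; launch V₁=2·100/400=0.500000
k=0 src: V=0.5000
k=1 load: inc=0.500000, refl=0.500000·-0.333333=-0.1667; V=0.000000+0.500000+-0.166667=0.3333
k=2 src: inc=-0.166667, refl=-0.166667·0.500000=-0.0833; V=0.500000+-0.166667+-0.083333=0.2500
k=3 load: inc=-0.083333, refl=-0.083333·-0.333333=0.0278; V=0.333333+-0.083333+0.027778=0.2778
k=4 src: inc=0.027778, refl=0.027778·0.500000=0.0139; V=0.250000+0.027778+0.013889=0.2917
k=5 load: inc=0.013889, refl=0.013889·-0.333333=-0.0046; V=0.277778+0.013889+-0.004630=0.2870
k=6 src: inc=-0.004630, refl=-0.004630·0.500000=-0.0023; V=0.291667+-0.004630+-0.002315=0.2847

0 0 source 0.5000
1 2 load 0.3333
2 4 source 0.2500
3 6 load 0.2778
4 8 source 0.2917
5 10 load 0.2870
6 12 source 0.2847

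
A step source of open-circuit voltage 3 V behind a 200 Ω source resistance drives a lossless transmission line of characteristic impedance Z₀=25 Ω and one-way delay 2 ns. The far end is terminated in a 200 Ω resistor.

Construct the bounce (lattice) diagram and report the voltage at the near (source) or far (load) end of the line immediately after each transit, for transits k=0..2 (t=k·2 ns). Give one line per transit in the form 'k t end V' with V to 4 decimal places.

Γ_L=0.777778, Γ_S=0.777778; launch V₁=3·25/225=0.333333
k=0 src: V=0.3333
k=1 load: inc=0.333333, refl=0.333333·0.777778=0.2593; V=0.000000+0.333333+0.259259=0.5926
k=2 src: inc=0.259259, refl=0.259259·0.777778=0.2016; V=0.333333+0.259259+0.201646=0.7942

0 0 source 0.3333
1 2 load 0.5926
2 4 source 0.7942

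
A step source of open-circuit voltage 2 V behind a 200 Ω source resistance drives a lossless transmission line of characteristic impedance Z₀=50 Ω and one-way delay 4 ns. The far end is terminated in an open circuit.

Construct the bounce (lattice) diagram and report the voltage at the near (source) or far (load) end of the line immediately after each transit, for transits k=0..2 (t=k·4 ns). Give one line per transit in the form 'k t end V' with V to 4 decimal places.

0 0 source 0.4000
1 4 load 0.8000
2 8 source 1.0400

Γ_L=1.000000, Γ_S=0.600000; launch V₁=2·50/250=0.400000
k=0 src: V=0.4000
k=1 load: inc=0.400000, refl=0.400000·1.000000=0.4000; V=0.000000+0.400000+0.400000=0.8000
k=2 src: inc=0.400000, refl=0.400000·0.600000=0.2400; V=0.400000+0.400000+0.240000=1.0400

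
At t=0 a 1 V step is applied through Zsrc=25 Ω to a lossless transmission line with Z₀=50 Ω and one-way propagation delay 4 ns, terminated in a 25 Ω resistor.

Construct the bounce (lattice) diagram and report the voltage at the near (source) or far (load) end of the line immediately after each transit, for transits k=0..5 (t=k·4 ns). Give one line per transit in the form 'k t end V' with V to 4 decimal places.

0 0 source 0.6667
1 4 load 0.4444
2 8 source 0.5185
3 12 load 0.4938
4 16 source 0.5021
5 20 load 0.4993

Γ_L=-0.333333, Γ_S=-0.333333; launch V₁=1·50/75=0.666667
k=0 src: V=0.6667
k=1 load: inc=0.666667, refl=0.666667·-0.333333=-0.2222; V=0.000000+0.666667+-0.222222=0.4444
k=2 src: inc=-0.222222, refl=-0.222222·-0.333333=0.0741; V=0.666667+-0.222222+0.074074=0.5185
k=3 load: inc=0.074074, refl=0.074074·-0.333333=-0.0247; V=0.444444+0.074074+-0.024691=0.4938
k=4 src: inc=-0.024691, refl=-0.024691·-0.333333=0.0082; V=0.518519+-0.024691+0.008230=0.5021
k=5 load: inc=0.008230, refl=0.008230·-0.333333=-0.0027; V=0.493827+0.008230+-0.002743=0.4993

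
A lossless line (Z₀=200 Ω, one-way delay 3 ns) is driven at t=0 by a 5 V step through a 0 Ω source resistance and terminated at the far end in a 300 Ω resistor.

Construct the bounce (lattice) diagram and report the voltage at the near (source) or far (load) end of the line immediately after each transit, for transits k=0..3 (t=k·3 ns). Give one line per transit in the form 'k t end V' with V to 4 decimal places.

0 0 source 5.0000
1 3 load 6.0000
2 6 source 5.0000
3 9 load 4.8000

Γ_L=0.200000, Γ_S=-1.000000; launch V₁=5·200/200=5.000000
k=0 src: V=5.0000
k=1 load: inc=5.000000, refl=5.000000·0.200000=1.0000; V=0.000000+5.000000+1.000000=6.0000
k=2 src: inc=1.000000, refl=1.000000·-1.000000=-1.0000; V=5.000000+1.000000+-1.000000=5.0000
k=3 load: inc=-1.000000, refl=-1.000000·0.200000=-0.2000; V=6.000000+-1.000000+-0.200000=4.8000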